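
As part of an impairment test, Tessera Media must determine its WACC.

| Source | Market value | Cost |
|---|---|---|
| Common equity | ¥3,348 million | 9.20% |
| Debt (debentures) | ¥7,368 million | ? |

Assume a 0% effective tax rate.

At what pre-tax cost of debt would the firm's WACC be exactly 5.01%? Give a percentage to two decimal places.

Total capital V = 3348 + 7368 = 10716.
Equity weight = 3348/10716 = 0.3124.
Debentures weight = 7368/10716 = 0.6876.
Equity contribution = 0.3124 × 9.2% = 2.8744%.
Remaining for debt = 5.01% − 2.8744% = 2.1356%.
Rd × (1 − 0%) × 0.6876 = 2.1356%  ⇒  Rd = 3.1061%.

3.11%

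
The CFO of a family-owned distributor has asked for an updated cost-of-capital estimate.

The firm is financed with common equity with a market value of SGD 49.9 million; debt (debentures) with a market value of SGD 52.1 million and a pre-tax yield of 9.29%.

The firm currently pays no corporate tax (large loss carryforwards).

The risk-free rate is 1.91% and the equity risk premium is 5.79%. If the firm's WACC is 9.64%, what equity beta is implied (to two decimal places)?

Total capital V = 49.9 + 52.1 = 102.
Equity weight = 49.9/102 = 0.4892.
Debentures weight = 52.1/102 = 0.5108.
Debt contribution = 0.5108 × 9.29% × (1 − 0%) = 4.7452%.
Required equity contribution = 9.64% − 4.7452% = 4.8948%  ⇒  Re = 10.0054%.
CAPM: 10.0054% = 1.91% + β × 5.79%  ⇒  β = 1.3982.

1.40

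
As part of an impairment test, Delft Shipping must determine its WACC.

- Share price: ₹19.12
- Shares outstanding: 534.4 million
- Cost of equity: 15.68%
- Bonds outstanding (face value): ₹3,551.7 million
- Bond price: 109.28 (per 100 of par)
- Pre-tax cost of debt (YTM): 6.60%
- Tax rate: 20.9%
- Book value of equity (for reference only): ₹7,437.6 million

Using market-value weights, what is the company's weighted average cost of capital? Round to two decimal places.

Market value of equity E = 19.12 × 534.4m = 10217.728m. Market value of debt D = 3551.7m × 109.28/100 = 3881.29776m.
Total capital V = 10217.728 + 3881.29776 = 14099.02576.
Equity: weight = 10217.728/14099.02576 = 0.7247; cost = 15.68%.
Bonds outstanding: weight = 3881.29776/14099.02576 = 0.2753; after-tax cost = 6.6% × (1 − 20.9%) = 5.2206%.
WACC = 0.7247 × 15.6800% + 0.2753 × 5.2206% = 12.8006%.

12.80%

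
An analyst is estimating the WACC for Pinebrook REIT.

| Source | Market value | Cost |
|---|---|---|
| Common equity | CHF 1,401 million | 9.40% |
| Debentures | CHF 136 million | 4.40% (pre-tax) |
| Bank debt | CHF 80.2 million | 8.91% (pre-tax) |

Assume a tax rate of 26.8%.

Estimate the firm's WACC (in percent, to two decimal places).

8.74%

Total capital V = 1401 + 136 + 80.2 = 1617.2.
Equity: weight = 1401/1617.2 = 0.8663; cost = 9.4%.
Debentures: weight = 136/1617.2 = 0.0841; after-tax cost = 4.4% × (1 − 26.8%) = 3.2208%.
Bank debt: weight = 80.2/1617.2 = 0.0496; after-tax cost = 8.91% × (1 − 26.8%) = 6.5221%.
WACC = 0.8663 × 9.4000% + 0.0841 × 3.2208% + 0.0496 × 6.5221% = 8.7376%.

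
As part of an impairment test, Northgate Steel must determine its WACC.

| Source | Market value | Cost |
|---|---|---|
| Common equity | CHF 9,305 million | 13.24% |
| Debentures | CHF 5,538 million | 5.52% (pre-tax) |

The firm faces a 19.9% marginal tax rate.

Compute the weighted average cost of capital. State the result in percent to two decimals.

9.95%

Total capital V = 9305 + 5538 = 14843.
Equity: weight = 9305/14843 = 0.6269; cost = 13.24%.
Debentures: weight = 5538/14843 = 0.3731; after-tax cost = 5.52% × (1 − 19.9%) = 4.4215%.
WACC = 0.6269 × 13.2400% + 0.3731 × 4.4215% = 9.9498%.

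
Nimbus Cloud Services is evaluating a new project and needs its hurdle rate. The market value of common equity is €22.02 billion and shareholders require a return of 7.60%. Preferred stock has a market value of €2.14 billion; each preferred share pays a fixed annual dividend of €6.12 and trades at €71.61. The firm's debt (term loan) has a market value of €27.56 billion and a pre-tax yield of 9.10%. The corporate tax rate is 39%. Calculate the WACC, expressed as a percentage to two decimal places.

6.55%

Cost of preferred: Rp = 6.12 / 71.61 = 8.5463%.
Total capital V = 22.02 + 2.14 + 27.56 = 51.72.
Equity: weight = 22.02/51.72 = 0.4258; cost = 7.6%.
Preferred: weight = 2.14/51.72 = 0.0414; cost = 8.5463%.
Term loan: weight = 27.56/51.72 = 0.5329; after-tax cost = 9.1% × (1 − 39%) = 5.5510%.
WACC = 0.4258 × 7.6000% + 0.0414 × 8.5463% + 0.5329 × 5.5510% = 6.5473%.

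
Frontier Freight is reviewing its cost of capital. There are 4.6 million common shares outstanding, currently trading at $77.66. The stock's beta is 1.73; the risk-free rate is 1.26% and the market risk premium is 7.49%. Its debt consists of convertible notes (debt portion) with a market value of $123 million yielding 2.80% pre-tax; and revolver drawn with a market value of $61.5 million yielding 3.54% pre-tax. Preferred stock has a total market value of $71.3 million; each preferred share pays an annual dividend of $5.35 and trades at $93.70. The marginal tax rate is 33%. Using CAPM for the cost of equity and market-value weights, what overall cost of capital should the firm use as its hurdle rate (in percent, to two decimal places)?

Cost of equity via CAPM: Re = 1.26% + 1.73 × 7.49% = 14.2177%.
Cost of preferred: Rp = 5.35 / 93.7 = 5.7097%.
Market value of equity E = 77.66 × 4.6m = 357.236m.
Total capital V = 357.236 + 71.3 + 123 + 61.5 = 613.036.
Equity: weight = 357.236/613.036 = 0.5827; cost = 14.2177%.
Preferred: weight = 71.3/613.036 = 0.1163; cost = 5.7097%.
Convertible notes (debt portion): weight = 123/613.036 = 0.2006; after-tax cost = 2.8% × (1 − 33%) = 1.8760%.
Revolver drawn: weight = 61.5/613.036 = 0.1003; after-tax cost = 3.54% × (1 − 33%) = 2.3718%.
WACC = 0.5827 × 14.2177% + 0.1163 × 5.7097% + 0.2006 × 1.8760% + 0.1003 × 2.3718% = 9.5635%.

9.56%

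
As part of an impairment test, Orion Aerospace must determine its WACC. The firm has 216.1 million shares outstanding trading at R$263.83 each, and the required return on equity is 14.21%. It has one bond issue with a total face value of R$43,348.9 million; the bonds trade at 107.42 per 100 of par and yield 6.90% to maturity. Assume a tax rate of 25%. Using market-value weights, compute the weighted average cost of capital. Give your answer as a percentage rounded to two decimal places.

Market value of equity E = 263.83 × 216.1m = 57013.663m. Market value of debt D = 43348.9m × 107.42/100 = 46565.38838m.
Total capital V = 57013.663 + 46565.38838 = 103579.05138.
Equity: weight = 57013.663/103579.05138 = 0.5504; cost = 14.21%.
Bonds outstanding: weight = 46565.38838/103579.05138 = 0.4496; after-tax cost = 6.9% × (1 − 25%) = 5.1750%.
WACC = 0.5504 × 14.2100% + 0.4496 × 5.1750% = 10.1482%.

10.15%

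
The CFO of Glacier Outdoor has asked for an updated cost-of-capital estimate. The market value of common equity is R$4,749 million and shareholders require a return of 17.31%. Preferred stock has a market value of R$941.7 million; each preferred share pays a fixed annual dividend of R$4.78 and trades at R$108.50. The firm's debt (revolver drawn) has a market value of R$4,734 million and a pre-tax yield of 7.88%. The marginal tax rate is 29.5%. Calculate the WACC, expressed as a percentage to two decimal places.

Cost of preferred: Rp = 4.78 / 108.5 = 4.4055%.
Total capital V = 4749 + 941.7 + 4734 = 10424.7.
Equity: weight = 4749/10424.7 = 0.4556; cost = 17.31%.
Preferred: weight = 941.7/10424.7 = 0.0903; cost = 4.4055%.
Revolver drawn: weight = 4734/10424.7 = 0.4541; after-tax cost = 7.88% × (1 − 29.5%) = 5.5554%.
WACC = 0.4556 × 17.3100% + 0.0903 × 4.4055% + 0.4541 × 5.5554% = 10.8064%.

10.81%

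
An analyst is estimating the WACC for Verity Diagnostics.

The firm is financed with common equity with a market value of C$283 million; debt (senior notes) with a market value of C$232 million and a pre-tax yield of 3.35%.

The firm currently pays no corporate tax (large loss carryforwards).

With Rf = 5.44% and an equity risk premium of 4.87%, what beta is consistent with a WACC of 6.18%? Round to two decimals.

Total capital V = 283 + 232 = 515.
Equity weight = 283/515 = 0.5495.
Senior notes weight = 232/515 = 0.4505.
Debt contribution = 0.4505 × 3.35% × (1 − 0%) = 1.5091%.
Required equity contribution = 6.18% − 1.5091% = 4.6709%  ⇒  Re = 8.5000%.
CAPM: 8.5000% = 5.44% + β × 4.87%  ⇒  β = 0.6283.

0.63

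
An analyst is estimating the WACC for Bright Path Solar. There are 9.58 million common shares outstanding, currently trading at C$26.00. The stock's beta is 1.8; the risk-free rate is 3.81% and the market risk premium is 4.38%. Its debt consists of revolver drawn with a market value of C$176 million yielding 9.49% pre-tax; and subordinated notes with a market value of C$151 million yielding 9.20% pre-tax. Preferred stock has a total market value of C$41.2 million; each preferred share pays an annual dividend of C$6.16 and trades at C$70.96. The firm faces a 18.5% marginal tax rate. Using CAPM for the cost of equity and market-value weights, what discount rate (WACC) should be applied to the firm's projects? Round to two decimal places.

Cost of equity via CAPM: Re = 3.81% + 1.8 × 4.38% = 11.6940%.
Cost of preferred: Rp = 6.16 / 70.96 = 8.6809%.
Market value of equity E = 26.0 × 9.58m = 249.08m.
Total capital V = 249.08 + 41.2 + 176 + 151 = 617.28.
Equity: weight = 249.08/617.28 = 0.4035; cost = 11.694%.
Preferred: weight = 41.2/617.28 = 0.0667; cost = 8.6809%.
Revolver drawn: weight = 176/617.28 = 0.2851; after-tax cost = 9.49% × (1 − 18.5%) = 7.7344%.
Subordinated notes: weight = 151/617.28 = 0.2446; after-tax cost = 9.2% × (1 − 18.5%) = 7.4980%.
WACC = 0.4035 × 11.6940% + 0.0667 × 8.6809% + 0.2851 × 7.7344% + 0.2446 × 7.4980% = 9.3375%.

9.34%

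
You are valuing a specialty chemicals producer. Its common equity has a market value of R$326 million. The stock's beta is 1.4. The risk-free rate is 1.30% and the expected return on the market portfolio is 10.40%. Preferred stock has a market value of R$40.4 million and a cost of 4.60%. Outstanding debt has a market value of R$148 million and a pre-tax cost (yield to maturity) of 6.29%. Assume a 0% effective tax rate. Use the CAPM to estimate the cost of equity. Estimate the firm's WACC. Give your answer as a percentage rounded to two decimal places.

11.07%

Market risk premium = 10.4% − 1.3% = 9.1%.
Cost of equity via CAPM: Re = 1.3% + 1.4 × 9.1% = 14.0400%.
Total capital V = 326 + 40.4 + 148 = 514.4.
Equity: weight = 326/514.4 = 0.6337; cost = 14.04%.
Preferred: weight = 40.4/514.4 = 0.0785; cost = 4.6%.
Debt: weight = 148/514.4 = 0.2877; after-tax cost = 6.29% × (1 − 0%) = 6.2900%.
WACC = 0.6337 × 14.0400% + 0.0785 × 4.6000% + 0.2877 × 6.2900% = 11.0688%.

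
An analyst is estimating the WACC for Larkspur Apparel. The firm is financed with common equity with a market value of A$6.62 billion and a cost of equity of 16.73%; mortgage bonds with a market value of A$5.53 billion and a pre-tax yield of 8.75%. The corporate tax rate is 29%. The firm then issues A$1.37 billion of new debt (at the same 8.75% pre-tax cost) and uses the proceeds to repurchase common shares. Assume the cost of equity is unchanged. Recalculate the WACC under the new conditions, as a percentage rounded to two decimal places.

After the change:
Total capital V = 5.25 + 6.9 = 12.15.
Equity: weight = 5.25/12.15 = 0.4321; cost = 16.73%.
Mortgage bonds: weight = 6.9/12.15 = 0.5679; after-tax cost = 8.75% × (1 − 29%) = 6.2125%.
WACC = 0.4321 × 16.7300% + 0.5679 × 6.2125% = 10.7571%.

10.76%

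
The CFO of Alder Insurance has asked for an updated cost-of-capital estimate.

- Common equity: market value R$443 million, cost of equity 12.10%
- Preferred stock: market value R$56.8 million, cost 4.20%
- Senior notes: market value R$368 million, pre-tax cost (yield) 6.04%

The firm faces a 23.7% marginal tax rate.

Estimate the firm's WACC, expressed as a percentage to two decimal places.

Total capital V = 443 + 56.8 + 368 = 867.8.
Equity: weight = 443/867.8 = 0.5105; cost = 12.1%.
Preferred: weight = 56.8/867.8 = 0.0655; cost = 4.2%.
Senior notes: weight = 368/867.8 = 0.4241; after-tax cost = 6.04% × (1 − 23.7%) = 4.6085%.
WACC = 0.5105 × 12.1000% + 0.0655 × 4.2000% + 0.4241 × 4.6085% = 8.4061%.

8.41%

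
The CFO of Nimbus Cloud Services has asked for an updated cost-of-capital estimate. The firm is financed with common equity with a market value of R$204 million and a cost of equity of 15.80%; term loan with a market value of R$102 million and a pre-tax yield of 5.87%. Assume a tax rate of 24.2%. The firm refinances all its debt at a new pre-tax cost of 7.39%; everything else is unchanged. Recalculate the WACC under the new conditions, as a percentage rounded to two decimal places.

After the change:
Total capital V = 204 + 102 = 306.
Equity: weight = 204/306 = 0.6667; cost = 15.8%.
Term loan: weight = 102/306 = 0.3333; after-tax cost = 7.39% × (1 − 24.2%) = 5.6016%.
WACC = 0.6667 × 15.8000% + 0.3333 × 5.6016% = 12.4005%.

12.40%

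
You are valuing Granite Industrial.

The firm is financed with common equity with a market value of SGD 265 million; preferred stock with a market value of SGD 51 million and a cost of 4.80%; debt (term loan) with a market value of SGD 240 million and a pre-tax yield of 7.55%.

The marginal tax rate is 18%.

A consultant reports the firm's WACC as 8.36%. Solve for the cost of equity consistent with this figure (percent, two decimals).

Total capital V = 265 + 51 + 240 = 556.
Equity weight = 265/556 = 0.4766.
Preferred weight = 51/556 = 0.0917.
Term loan weight = 240/556 = 0.4317.
Debt contribution = 0.4317 × 7.55% × (1 − 18%) = 2.6724%.
Preferred contribution = 0.0917 × 4.8% = 0.4403%.
Required equity contribution = 8.36% − 3.1127% = 5.2473%.
Re = 5.2473% / 0.4766 = 11.0095%.

11.01%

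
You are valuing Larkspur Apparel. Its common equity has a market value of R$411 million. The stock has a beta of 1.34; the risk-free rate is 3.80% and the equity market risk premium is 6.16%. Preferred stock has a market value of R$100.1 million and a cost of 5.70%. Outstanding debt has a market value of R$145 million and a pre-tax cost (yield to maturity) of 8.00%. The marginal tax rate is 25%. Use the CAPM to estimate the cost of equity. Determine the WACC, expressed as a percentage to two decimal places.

9.75%

Cost of equity via CAPM: Re = 3.8% + 1.34 × 6.16% = 12.0544%.
Total capital V = 411 + 100.1 + 145 = 656.1.
Equity: weight = 411/656.1 = 0.6264; cost = 12.0544%.
Preferred: weight = 100.1/656.1 = 0.1526; cost = 5.7%.
Debt: weight = 145/656.1 = 0.2210; after-tax cost = 8% × (1 − 25%) = 6.0000%.
WACC = 0.6264 × 12.0544% + 0.1526 × 5.7000% + 0.2210 × 6.0000% = 9.7469%.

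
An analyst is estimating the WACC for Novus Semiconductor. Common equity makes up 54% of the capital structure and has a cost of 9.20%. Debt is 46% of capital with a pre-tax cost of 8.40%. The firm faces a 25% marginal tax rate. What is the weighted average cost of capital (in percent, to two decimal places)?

7.87%

After-tax cost of debt = 8.4% × (1 − 25%) = 6.3000%.
WACC = 0.540 × 9.2000% + 0.460 × 6.3000% = 7.8660%.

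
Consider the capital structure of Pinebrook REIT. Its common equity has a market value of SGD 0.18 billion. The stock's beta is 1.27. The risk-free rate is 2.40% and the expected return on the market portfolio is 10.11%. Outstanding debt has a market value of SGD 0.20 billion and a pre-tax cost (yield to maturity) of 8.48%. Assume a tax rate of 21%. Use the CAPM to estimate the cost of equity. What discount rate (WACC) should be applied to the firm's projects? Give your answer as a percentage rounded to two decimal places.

Market risk premium = 10.11% − 2.4% = 7.71%.
Cost of equity via CAPM: Re = 2.4% + 1.27 × 7.71% = 12.1917%.
Total capital V = 0.18 + 0.2 = 0.38.
Equity: weight = 0.18/0.38 = 0.4737; cost = 12.1917%.
Debt: weight = 0.2/0.38 = 0.5263; after-tax cost = 8.48% × (1 − 21%) = 6.6992%.
WACC = 0.4737 × 12.1917% + 0.5263 × 6.6992% = 9.3009%.

9.30%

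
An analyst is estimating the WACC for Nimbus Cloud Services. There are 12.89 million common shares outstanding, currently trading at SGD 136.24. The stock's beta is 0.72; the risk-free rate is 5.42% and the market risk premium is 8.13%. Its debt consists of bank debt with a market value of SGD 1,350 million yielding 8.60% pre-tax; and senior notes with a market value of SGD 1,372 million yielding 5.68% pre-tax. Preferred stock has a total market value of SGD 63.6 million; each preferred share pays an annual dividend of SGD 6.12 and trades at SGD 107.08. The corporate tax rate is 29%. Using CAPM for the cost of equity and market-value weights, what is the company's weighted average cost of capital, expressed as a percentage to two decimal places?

Cost of equity via CAPM: Re = 5.42% + 0.72 × 8.13% = 11.2736%.
Cost of preferred: Rp = 6.12 / 107.08 = 5.7154%.
Market value of equity E = 136.24 × 12.89m = 1756.1336m.
Total capital V = 1756.1336 + 63.6 + 1350 + 1372 = 4541.7336.
Equity: weight = 1756.1336/4541.7336 = 0.3867; cost = 11.2736%.
Preferred: weight = 63.6/4541.7336 = 0.0140; cost = 5.7154%.
Bank debt: weight = 1350/4541.7336 = 0.2972; after-tax cost = 8.6% × (1 − 29%) = 6.1060%.
Senior notes: weight = 1372/4541.7336 = 0.3021; after-tax cost = 5.68% × (1 − 29%) = 4.0328%.
WACC = 0.3867 × 11.2736% + 0.0140 × 5.7154% + 0.2972 × 6.1060% + 0.3021 × 4.0328% = 7.4724%.

7.47%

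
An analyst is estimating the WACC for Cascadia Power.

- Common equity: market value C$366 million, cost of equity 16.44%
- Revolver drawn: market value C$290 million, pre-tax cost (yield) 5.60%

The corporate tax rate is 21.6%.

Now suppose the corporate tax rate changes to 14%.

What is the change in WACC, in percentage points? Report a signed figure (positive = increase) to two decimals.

+0.19 pp

Current WACC:
Total capital V = 366 + 290 = 656.
Equity: weight = 366/656 = 0.5579; cost = 16.44%.
Revolver drawn: weight = 290/656 = 0.4421; after-tax cost = 5.6% × (1 − 21.6%) = 4.3904%.
WACC = 0.5579 × 16.4400% + 0.4421 × 4.3904% = 11.1132%.
After the change:
Total capital V = 366 + 290 = 656.
Equity: weight = 366/656 = 0.5579; cost = 16.44%.
Revolver drawn: weight = 290/656 = 0.4421; after-tax cost = 5.6% × (1 − 14%) = 4.8160%.
WACC = 0.5579 × 16.4400% + 0.4421 × 4.8160% = 11.3013%.
Change in WACC = 11.3013% − 11.1132% = 0.1881 pp.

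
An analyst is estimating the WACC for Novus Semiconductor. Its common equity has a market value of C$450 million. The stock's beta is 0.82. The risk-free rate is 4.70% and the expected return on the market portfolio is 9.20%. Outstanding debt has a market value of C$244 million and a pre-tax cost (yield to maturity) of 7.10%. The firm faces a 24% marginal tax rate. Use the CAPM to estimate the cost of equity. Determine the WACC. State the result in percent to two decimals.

Market risk premium = 9.2% − 4.7% = 4.5%.
Cost of equity via CAPM: Re = 4.7% + 0.82 × 4.5% = 8.3900%.
Total capital V = 450 + 244 = 694.
Equity: weight = 450/694 = 0.6484; cost = 8.39%.
Debt: weight = 244/694 = 0.3516; after-tax cost = 7.1% × (1 − 24%) = 5.3960%.
WACC = 0.6484 × 8.3900% + 0.3516 × 5.3960% = 7.3374%.

7.34%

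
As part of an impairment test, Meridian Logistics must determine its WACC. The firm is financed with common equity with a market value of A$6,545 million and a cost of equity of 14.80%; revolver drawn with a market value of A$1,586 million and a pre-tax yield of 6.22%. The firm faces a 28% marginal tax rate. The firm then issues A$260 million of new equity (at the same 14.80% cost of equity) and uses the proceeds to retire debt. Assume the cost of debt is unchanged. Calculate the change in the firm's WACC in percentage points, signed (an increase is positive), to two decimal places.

Current WACC:
Total capital V = 6545 + 1586 = 8131.
Equity: weight = 6545/8131 = 0.8049; cost = 14.8%.
Revolver drawn: weight = 1586/8131 = 0.1951; after-tax cost = 6.22% × (1 − 28%) = 4.4784%.
WACC = 0.8049 × 14.8000% + 0.1951 × 4.4784% = 12.7867%.
After the change:
Total capital V = 6805 + 1326 = 8131.
Equity: weight = 6805/8131 = 0.8369; cost = 14.8%.
Revolver drawn: weight = 1326/8131 = 0.1631; after-tax cost = 6.22% × (1 − 28%) = 4.4784%.
WACC = 0.8369 × 14.8000% + 0.1631 × 4.4784% = 13.1168%.
Change in WACC = 13.1168% − 12.7867% = 0.3300 pp.

+0.33 pp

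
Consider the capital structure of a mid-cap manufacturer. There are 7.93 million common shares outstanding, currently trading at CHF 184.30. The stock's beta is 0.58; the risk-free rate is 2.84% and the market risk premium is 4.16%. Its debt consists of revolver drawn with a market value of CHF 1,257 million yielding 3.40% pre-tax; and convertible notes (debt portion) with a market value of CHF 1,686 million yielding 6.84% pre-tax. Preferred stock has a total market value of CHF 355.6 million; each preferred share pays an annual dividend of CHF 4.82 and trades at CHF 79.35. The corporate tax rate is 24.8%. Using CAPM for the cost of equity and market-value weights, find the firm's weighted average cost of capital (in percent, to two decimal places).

Cost of equity via CAPM: Re = 2.84% + 0.58 × 4.16% = 5.2528%.
Cost of preferred: Rp = 4.82 / 79.35 = 6.0744%.
Market value of equity E = 184.3 × 7.93m = 1461.499m.
Total capital V = 1461.499 + 355.6 + 1257 + 1686 = 4760.099.
Equity: weight = 1461.499/4760.099 = 0.3070; cost = 5.2528%.
Preferred: weight = 355.6/4760.099 = 0.0747; cost = 6.0744%.
Revolver drawn: weight = 1257/4760.099 = 0.2641; after-tax cost = 3.4% × (1 − 24.8%) = 2.5568%.
Convertible notes (debt portion): weight = 1686/4760.099 = 0.3542; after-tax cost = 6.84% × (1 − 24.8%) = 5.1437%.
WACC = 0.3070 × 5.2528% + 0.0747 × 6.0744% + 0.2641 × 2.5568% + 0.3542 × 5.1437% = 4.5636%.

4.56%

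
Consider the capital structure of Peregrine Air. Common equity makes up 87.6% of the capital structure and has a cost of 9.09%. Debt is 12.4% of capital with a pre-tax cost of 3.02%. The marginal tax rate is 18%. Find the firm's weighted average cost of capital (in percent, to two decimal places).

8.27%

After-tax cost of debt = 3.02% × (1 − 18%) = 2.4764%.
WACC = 0.876 × 9.0900% + 0.124 × 2.4764% = 8.2699%.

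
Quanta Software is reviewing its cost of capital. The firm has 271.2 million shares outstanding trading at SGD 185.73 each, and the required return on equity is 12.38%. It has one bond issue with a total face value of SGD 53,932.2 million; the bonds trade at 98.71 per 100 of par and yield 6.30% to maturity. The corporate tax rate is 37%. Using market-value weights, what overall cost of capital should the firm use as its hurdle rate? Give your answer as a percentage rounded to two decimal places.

Market value of equity E = 185.73 × 271.2m = 50369.976m. Market value of debt D = 53932.2m × 98.71/100 = 53236.47462m.
Total capital V = 50369.976 + 53236.47462 = 103606.45062.
Equity: weight = 50369.976/103606.45062 = 0.4862; cost = 12.38%.
Bonds outstanding: weight = 53236.47462/103606.45062 = 0.5138; after-tax cost = 6.3% × (1 − 37%) = 3.9690%.
WACC = 0.4862 × 12.3800% + 0.5138 × 3.9690% = 8.0581%.

8.06%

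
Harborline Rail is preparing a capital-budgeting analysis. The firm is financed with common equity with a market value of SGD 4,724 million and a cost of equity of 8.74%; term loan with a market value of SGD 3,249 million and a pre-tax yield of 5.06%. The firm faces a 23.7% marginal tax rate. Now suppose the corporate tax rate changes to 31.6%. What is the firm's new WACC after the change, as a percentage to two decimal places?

After the change:
Total capital V = 4724 + 3249 = 7973.
Equity: weight = 4724/7973 = 0.5925; cost = 8.74%.
Term loan: weight = 3249/7973 = 0.4075; after-tax cost = 5.06% × (1 − 31.6%) = 3.4610%.
WACC = 0.5925 × 8.7400% + 0.4075 × 3.4610% = 6.5888%.

6.59%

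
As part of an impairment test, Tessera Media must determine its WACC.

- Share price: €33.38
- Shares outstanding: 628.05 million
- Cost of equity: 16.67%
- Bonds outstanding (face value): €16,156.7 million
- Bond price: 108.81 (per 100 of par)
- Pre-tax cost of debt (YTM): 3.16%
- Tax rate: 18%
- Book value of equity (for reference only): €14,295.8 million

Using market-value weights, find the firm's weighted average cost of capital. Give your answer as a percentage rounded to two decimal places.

10.25%

Market value of equity E = 33.38 × 628.05m = 20964.309m. Market value of debt D = 16156.7m × 108.81/100 = 17580.10527m.
Total capital V = 20964.309 + 17580.10527 = 38544.41427.
Equity: weight = 20964.309/38544.41427 = 0.5439; cost = 16.67%.
Bonds outstanding: weight = 17580.10527/38544.41427 = 0.4561; after-tax cost = 3.16% × (1 − 18%) = 2.5912%.
WACC = 0.5439 × 16.6700% + 0.4561 × 2.5912% = 10.2487%.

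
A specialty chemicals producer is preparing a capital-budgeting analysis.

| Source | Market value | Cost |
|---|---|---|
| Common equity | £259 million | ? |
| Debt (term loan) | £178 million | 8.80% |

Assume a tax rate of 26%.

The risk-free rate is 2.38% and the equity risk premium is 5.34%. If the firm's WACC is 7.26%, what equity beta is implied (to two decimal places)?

Total capital V = 259 + 178 = 437.
Equity weight = 259/437 = 0.5927.
Term loan weight = 178/437 = 0.4073.
Debt contribution = 0.4073 × 8.8% × (1 − 26%) = 2.6525%.
Required equity contribution = 7.26% − 2.6525% = 4.6075%  ⇒  Re = 7.7741%.
CAPM: 7.7741% = 2.38% + β × 5.34%  ⇒  β = 1.0101.

1.01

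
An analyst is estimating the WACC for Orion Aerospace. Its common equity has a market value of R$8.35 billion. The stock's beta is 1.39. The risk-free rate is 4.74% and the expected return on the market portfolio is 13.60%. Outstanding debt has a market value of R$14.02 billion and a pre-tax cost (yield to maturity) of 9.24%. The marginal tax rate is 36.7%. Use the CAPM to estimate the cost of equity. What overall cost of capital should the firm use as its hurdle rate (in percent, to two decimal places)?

Market risk premium = 13.6% − 4.74% = 8.86%.
Cost of equity via CAPM: Re = 4.74% + 1.39 × 8.86% = 17.0554%.
Total capital V = 8.35 + 14.02 = 22.37.
Equity: weight = 8.35/22.37 = 0.3733; cost = 17.0554%.
Debt: weight = 14.02/22.37 = 0.6267; after-tax cost = 9.24% × (1 − 36.7%) = 5.8489%.
WACC = 0.3733 × 17.0554% + 0.6267 × 5.8489% = 10.0319%.

10.03%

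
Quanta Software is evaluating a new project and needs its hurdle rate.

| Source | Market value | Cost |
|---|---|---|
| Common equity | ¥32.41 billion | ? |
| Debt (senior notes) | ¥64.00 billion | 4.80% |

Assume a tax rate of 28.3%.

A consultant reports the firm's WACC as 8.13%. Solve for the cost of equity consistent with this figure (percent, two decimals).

17.39%

Total capital V = 32.41 + 64 = 96.41.
Equity weight = 32.41/96.41 = 0.3362.
Senior notes weight = 64/96.41 = 0.6638.
Debt contribution = 0.6638 × 4.8% × (1 − 28.3%) = 2.2846%.
Required equity contribution = 8.13% − 2.2846% = 5.8454%.
Re = 5.8454% / 0.3362 = 17.3882%.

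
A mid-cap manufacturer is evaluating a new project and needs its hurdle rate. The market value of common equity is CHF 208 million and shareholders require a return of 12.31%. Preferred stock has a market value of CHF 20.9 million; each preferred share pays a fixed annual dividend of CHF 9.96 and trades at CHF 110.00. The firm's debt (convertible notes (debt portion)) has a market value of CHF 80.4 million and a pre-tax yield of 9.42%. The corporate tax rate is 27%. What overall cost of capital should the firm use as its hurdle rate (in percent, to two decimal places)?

Cost of preferred: Rp = 9.96 / 110.0 = 9.0545%.
Total capital V = 208 + 20.9 + 80.4 = 309.3.
Equity: weight = 208/309.3 = 0.6725; cost = 12.31%.
Preferred: weight = 20.9/309.3 = 0.0676; cost = 9.0545%.
Convertible notes (debt portion): weight = 80.4/309.3 = 0.2599; after-tax cost = 9.42% × (1 − 27%) = 6.8766%.
WACC = 0.6725 × 12.3100% + 0.0676 × 9.0545% + 0.2599 × 6.8766% = 10.6777%.

10.68%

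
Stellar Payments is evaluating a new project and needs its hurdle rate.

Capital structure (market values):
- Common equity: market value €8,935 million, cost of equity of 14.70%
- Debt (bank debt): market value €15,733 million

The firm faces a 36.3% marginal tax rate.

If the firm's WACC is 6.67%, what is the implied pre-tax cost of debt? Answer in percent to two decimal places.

3.31%

Total capital V = 8935 + 15733 = 24668.
Equity weight = 8935/24668 = 0.3622.
Bank debt weight = 15733/24668 = 0.6378.
Equity contribution = 0.3622 × 14.7% = 5.3245%.
Remaining for debt = 6.67% − 5.3245% = 1.3455%.
Rd × (1 − 36.3%) × 0.6378 = 1.3455%  ⇒  Rd = 3.3118%.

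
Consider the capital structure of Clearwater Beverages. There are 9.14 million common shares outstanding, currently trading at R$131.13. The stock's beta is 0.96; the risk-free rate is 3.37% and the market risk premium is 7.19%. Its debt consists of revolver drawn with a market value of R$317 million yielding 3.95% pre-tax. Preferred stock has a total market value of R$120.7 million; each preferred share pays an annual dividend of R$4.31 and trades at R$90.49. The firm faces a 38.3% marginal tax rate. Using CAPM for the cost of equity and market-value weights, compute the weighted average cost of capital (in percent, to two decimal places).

8.35%

Cost of equity via CAPM: Re = 3.37% + 0.96 × 7.19% = 10.2724%.
Cost of preferred: Rp = 4.31 / 90.49 = 4.7630%.
Market value of equity E = 131.13 × 9.14m = 1198.5282m.
Total capital V = 1198.5282 + 120.7 + 317 = 1636.2282.
Equity: weight = 1198.5282/1636.2282 = 0.7325; cost = 10.2724%.
Preferred: weight = 120.7/1636.2282 = 0.0738; cost = 4.763%.
Revolver drawn: weight = 317/1636.2282 = 0.1937; after-tax cost = 3.95% × (1 − 38.3%) = 2.4371%.
WACC = 0.7325 × 10.2724% + 0.0738 × 4.7630% + 0.1937 × 2.4371% = 8.3480%.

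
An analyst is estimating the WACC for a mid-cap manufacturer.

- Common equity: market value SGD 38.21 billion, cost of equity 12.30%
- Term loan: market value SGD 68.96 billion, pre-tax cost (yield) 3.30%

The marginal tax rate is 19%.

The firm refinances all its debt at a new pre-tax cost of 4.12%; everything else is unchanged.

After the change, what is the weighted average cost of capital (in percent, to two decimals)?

After the change:
Total capital V = 38.21 + 68.96 = 107.17.
Equity: weight = 38.21/107.17 = 0.3565; cost = 12.3%.
Term loan: weight = 68.96/107.17 = 0.6435; after-tax cost = 4.12% × (1 − 19%) = 3.3372%.
WACC = 0.3565 × 12.3000% + 0.6435 × 3.3372% = 6.5328%.

6.53%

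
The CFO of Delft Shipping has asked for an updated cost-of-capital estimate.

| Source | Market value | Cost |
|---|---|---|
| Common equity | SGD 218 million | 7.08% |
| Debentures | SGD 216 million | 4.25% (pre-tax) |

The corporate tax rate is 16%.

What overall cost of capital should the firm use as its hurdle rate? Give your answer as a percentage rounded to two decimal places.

5.33%

Total capital V = 218 + 216 = 434.
Equity: weight = 218/434 = 0.5023; cost = 7.08%.
Debentures: weight = 216/434 = 0.4977; after-tax cost = 4.25% × (1 − 16%) = 3.5700%.
WACC = 0.5023 × 7.0800% + 0.4977 × 3.5700% = 5.3331%.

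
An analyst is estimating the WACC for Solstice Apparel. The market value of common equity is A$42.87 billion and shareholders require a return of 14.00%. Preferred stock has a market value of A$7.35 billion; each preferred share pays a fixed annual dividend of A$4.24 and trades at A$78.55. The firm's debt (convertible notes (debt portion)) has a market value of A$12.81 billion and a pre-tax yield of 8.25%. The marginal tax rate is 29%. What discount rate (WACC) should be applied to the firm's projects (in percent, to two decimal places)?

11.34%

Cost of preferred: Rp = 4.24 / 78.55 = 5.3978%.
Total capital V = 42.87 + 7.35 + 12.81 = 63.03.
Equity: weight = 42.87/63.03 = 0.6802; cost = 14%.
Preferred: weight = 7.35/63.03 = 0.1166; cost = 5.3978%.
Convertible notes (debt portion): weight = 12.81/63.03 = 0.2032; after-tax cost = 8.25% × (1 − 29%) = 5.8575%.
WACC = 0.6802 × 14.0000% + 0.1166 × 5.3978% + 0.2032 × 5.8575% = 11.3420%.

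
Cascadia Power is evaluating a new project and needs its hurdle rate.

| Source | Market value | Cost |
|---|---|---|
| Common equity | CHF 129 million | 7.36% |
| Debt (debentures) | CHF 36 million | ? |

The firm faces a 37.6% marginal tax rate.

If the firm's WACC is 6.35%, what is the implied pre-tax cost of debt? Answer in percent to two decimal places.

Total capital V = 129 + 36 = 165.
Equity weight = 129/165 = 0.7818.
Debentures weight = 36/165 = 0.2182.
Equity contribution = 0.7818 × 7.36% = 5.7542%.
Remaining for debt = 6.35% − 5.7542% = 0.5958%.
Rd × (1 − 37.6%) × 0.2182 = 0.5958%  ⇒  Rd = 4.3763%.

4.38%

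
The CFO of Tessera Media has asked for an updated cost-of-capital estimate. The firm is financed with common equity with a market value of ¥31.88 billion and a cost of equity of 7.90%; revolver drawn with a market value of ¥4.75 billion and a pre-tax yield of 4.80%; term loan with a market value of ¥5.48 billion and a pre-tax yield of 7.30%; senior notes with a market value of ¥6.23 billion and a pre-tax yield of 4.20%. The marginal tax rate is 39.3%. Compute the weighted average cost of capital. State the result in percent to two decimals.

6.33%

Total capital V = 31.88 + 4.75 + 5.48 + 6.23 = 48.34.
Equity: weight = 31.88/48.34 = 0.6595; cost = 7.9%.
Revolver drawn: weight = 4.75/48.34 = 0.0983; after-tax cost = 4.8% × (1 − 39.3%) = 2.9136%.
Term loan: weight = 5.48/48.34 = 0.1134; after-tax cost = 7.3% × (1 − 39.3%) = 4.4311%.
Senior notes: weight = 6.23/48.34 = 0.1289; after-tax cost = 4.2% × (1 − 39.3%) = 2.5494%.
WACC = 0.6595 × 7.9000% + 0.0983 × 2.9136% + 0.1134 × 4.4311% + 0.1289 × 2.5494% = 6.3272%.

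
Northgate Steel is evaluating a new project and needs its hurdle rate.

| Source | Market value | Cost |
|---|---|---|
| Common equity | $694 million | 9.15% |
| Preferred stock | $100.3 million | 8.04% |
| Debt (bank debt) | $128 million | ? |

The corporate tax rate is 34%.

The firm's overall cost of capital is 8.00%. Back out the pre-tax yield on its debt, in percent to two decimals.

Total capital V = 694 + 100.3 + 128 = 922.3.
Equity weight = 694/922.3 = 0.7525.
Preferred weight = 100.3/922.3 = 0.1087.
Bank debt weight = 128/922.3 = 0.1388.
Equity contribution = 0.7525 × 9.15% = 6.8851%.
Preferred contribution = 0.1087 × 8.04% = 0.8743%.
Remaining for debt = 8.0% − 7.7594% = 0.2406%.
Rd × (1 − 34%) × 0.1388 = 0.2406%  ⇒  Rd = 2.6265%.

2.63%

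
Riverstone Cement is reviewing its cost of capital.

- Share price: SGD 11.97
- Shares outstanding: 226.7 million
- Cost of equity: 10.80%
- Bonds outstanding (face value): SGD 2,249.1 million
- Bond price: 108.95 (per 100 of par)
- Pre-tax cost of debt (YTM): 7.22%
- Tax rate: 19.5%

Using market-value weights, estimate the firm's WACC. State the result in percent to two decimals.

8.43%

Market value of equity E = 11.97 × 226.7m = 2713.599m. Market value of debt D = 2249.1m × 108.95/100 = 2450.39445m.
Total capital V = 2713.599 + 2450.39445 = 5163.99345.
Equity: weight = 2713.599/5163.99345 = 0.5255; cost = 10.8%.
Bonds outstanding: weight = 2450.39445/5163.99345 = 0.4745; after-tax cost = 7.22% × (1 − 19.5%) = 5.8121%.
WACC = 0.5255 × 10.8000% + 0.4745 × 5.8121% = 8.4332%.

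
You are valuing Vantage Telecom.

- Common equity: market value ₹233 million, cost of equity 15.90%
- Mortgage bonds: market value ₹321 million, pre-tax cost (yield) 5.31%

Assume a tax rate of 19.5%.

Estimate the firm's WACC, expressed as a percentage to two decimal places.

Total capital V = 233 + 321 = 554.
Equity: weight = 233/554 = 0.4206; cost = 15.9%.
Mortgage bonds: weight = 321/554 = 0.5794; after-tax cost = 5.31% × (1 − 19.5%) = 4.2745%.
WACC = 0.4206 × 15.9000% + 0.5794 × 4.2745% = 9.1640%.

9.16%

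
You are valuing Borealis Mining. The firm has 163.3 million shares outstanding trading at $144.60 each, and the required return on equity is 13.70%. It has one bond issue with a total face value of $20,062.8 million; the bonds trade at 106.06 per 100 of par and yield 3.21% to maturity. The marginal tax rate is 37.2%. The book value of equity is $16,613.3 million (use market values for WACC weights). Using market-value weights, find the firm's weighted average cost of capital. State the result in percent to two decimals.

Market value of equity E = 144.6 × 163.3m = 23613.18m. Market value of debt D = 20062.8m × 106.06/100 = 21278.60568m.
Total capital V = 23613.18 + 21278.60568 = 44891.78568.
Equity: weight = 23613.18/44891.78568 = 0.5260; cost = 13.7%.
Bonds outstanding: weight = 21278.60568/44891.78568 = 0.4740; after-tax cost = 3.21% × (1 − 37.2%) = 2.0159%.
WACC = 0.5260 × 13.7000% + 0.4740 × 2.0159% = 8.1618%.

8.16%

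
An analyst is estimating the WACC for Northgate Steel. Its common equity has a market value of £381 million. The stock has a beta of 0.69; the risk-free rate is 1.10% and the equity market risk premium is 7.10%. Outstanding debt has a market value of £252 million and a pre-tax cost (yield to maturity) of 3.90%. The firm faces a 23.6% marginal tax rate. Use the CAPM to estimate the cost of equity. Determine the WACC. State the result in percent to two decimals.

Cost of equity via CAPM: Re = 1.1% + 0.69 × 7.1% = 5.9990%.
Total capital V = 381 + 252 = 633.
Equity: weight = 381/633 = 0.6019; cost = 5.999%.
Debt: weight = 252/633 = 0.3981; after-tax cost = 3.9% × (1 − 23.6%) = 2.9796%.
WACC = 0.6019 × 5.9990% + 0.3981 × 2.9796% = 4.7970%.

4.80%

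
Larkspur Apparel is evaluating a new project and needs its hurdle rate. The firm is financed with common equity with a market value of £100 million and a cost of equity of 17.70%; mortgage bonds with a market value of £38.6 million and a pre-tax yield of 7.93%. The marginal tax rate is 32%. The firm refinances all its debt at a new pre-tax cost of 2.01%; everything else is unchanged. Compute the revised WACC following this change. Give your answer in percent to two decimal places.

After the change:
Total capital V = 100 + 38.6 = 138.6.
Equity: weight = 100/138.6 = 0.7215; cost = 17.7%.
Mortgage bonds: weight = 38.6/138.6 = 0.2785; after-tax cost = 2.01% × (1 − 32%) = 1.3668%.
WACC = 0.7215 × 17.7000% + 0.2785 × 1.3668% = 13.1512%.

13.15%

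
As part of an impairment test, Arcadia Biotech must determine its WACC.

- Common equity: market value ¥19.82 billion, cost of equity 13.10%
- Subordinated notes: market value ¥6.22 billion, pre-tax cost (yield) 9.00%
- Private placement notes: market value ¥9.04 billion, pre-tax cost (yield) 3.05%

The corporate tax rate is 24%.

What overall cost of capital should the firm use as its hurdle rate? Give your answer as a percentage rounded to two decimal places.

Total capital V = 19.82 + 6.22 + 9.04 = 35.08.
Equity: weight = 19.82/35.08 = 0.5650; cost = 13.1%.
Subordinated notes: weight = 6.22/35.08 = 0.1773; after-tax cost = 9% × (1 − 24%) = 6.8400%.
Private placement notes: weight = 9.04/35.08 = 0.2577; after-tax cost = 3.05% × (1 − 24%) = 2.3180%.
WACC = 0.5650 × 13.1000% + 0.1773 × 6.8400% + 0.2577 × 2.3180% = 9.2116%.

9.21%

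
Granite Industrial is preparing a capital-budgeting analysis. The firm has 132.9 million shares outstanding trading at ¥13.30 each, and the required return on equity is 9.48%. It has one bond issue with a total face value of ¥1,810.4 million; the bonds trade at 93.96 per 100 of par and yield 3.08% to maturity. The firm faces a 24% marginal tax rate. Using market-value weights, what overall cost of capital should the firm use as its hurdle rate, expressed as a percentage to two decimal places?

Market value of equity E = 13.3 × 132.9m = 1767.57m. Market value of debt D = 1810.4m × 93.96/100 = 1701.05184m.
Total capital V = 1767.57 + 1701.05184 = 3468.62184.
Equity: weight = 1767.57/3468.62184 = 0.5096; cost = 9.48%.
Bonds outstanding: weight = 1701.05184/3468.62184 = 0.4904; after-tax cost = 3.08% × (1 − 24%) = 2.3408%.
WACC = 0.5096 × 9.4800% + 0.4904 × 2.3408% = 5.9789%.

5.98%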